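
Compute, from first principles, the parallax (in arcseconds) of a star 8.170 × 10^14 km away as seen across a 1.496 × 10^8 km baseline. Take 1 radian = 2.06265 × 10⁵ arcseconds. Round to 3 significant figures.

0.0378 arcsec

θ ≈ B/d = (1.496 × 10^8) / (8.170 × 10^14) = 1.8311 × 10^-7 rad.
In arcseconds: 1.8311 × 10^-7 × 206265 = 0.037769″.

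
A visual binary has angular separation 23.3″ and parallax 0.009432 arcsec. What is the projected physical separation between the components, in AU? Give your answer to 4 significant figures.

2470 AU

d = 1/p = 1/0.009432″ = 106.02 pc.
At distance d (pc), an angle of θ arcsec spans θ·d AU: s = 23.3 × 106.02 = 2470.3 AU.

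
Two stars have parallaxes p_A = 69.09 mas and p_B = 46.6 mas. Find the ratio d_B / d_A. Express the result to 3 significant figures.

Since d = 1/p, d_B/d_A = p_A/p_B.
= 69.09 / 46.6 = 1.4826.

1.48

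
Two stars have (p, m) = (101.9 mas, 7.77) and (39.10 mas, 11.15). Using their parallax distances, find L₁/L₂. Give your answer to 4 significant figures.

L₁/L₂ = 3.311

d₁ = 1/p₁ = 1/0.1019″ = 9.8135 pc; d₂ = 1/p₂ = 1/0.03910″ = 25.575 pc.
M₁ = m₁ − 5 log₁₀ d₁ + 5 = 7.77 − 4.9591 + 5 = 7.8109.
M₂ = 11.15 − 7.0391 + 5 = 9.1109.
L₁/L₂ = 10^(0.4(M₂ − M₁)) = 10^(0.4 × 1.3000) = 10^0.52000 = 3.3113.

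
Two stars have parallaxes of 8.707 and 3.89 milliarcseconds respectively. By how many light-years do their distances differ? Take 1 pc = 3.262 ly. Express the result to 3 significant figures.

464 ly

d_A = 1/0.008707″ = 114.85 pc; d_B = 1/0.003890″ = 257.07 pc.
|d_B − d_A| = |257.07 − 114.85| = 142.22 pc = 142.22 × 3.262 ly = 463.92 ly.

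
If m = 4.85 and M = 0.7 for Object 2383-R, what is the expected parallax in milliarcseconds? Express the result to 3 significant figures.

m − M = 4.85 − 0.7 = 4.15.
d = 10^((m−M)/5 + 1) = 10^1.830 = 67.608 pc.
p = 1/d = 1/67.608 = 0.014791 arcsec = 14.791 mas.

14.8 mas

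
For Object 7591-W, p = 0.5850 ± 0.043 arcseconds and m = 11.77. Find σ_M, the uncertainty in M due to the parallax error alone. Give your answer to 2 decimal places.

M = m − 5 log₁₀ d + 5 = m + 5 log₁₀ p + 5, so ∂M/∂p = 5/(p ln 10).
σ_M = (5/ln 10) · (σ_p/p) = 2.1715 × 0.043/0.5850 = 2.1715 × 0.073504 = 0.15961.

σ_M = 0.16 mag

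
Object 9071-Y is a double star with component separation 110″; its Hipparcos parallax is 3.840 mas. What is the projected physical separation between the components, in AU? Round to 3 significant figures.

28600 AU

d = 1/p = 1/0.003840″ = 260.42 pc.
At distance d (pc), an angle of θ arcsec spans θ·d AU: s = 110 × 260.42 = 28646 AU.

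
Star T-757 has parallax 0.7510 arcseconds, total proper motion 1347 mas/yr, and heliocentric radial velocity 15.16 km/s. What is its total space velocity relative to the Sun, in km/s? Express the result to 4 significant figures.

17.38 km/s

d = 1/p = 1/0.7510″ = 1.3316 pc.
μ = 1347 mas/yr = 1.347 ″/yr.
v_t = 4.740 μ d = 4.740 × 1.347 × 1.3316 = 8.502 km/s.
v = √(v_r² + v_t²) = √(15.16² + 8.502²) = √302.11 = 17.381 km/s.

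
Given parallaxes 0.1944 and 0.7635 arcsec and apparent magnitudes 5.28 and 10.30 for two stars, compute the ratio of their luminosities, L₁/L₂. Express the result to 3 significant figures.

d₁ = 1/p₁ = 1/0.1944″ = 5.144 pc; d₂ = 1/p₂ = 1/0.7635″ = 1.3098 pc.
M₁ = m₁ − 5 log₁₀ d₁ + 5 = 5.28 − 3.5565 + 5 = 6.7235.
M₂ = 10.30 − 0.5860 + 5 = 14.7140.
L₁/L₂ = 10^(0.4(M₂ − M₁)) = 10^(0.4 × 7.9905) = 10^3.19620 = 1571.1.

L₁/L₂ = 1570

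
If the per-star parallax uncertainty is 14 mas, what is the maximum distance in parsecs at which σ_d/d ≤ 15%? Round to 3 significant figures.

σ_d/d = σ_p/p, so the condition is σ_p/p ≤ 0.15, i.e. p ≥ σ_p/0.15.
p_min = 14/0.15 = 93.333 mas = 0.093333 arcsec.
d_max = 1/p_min = 1/0.093333 = 10.714 pc.

10.7 pc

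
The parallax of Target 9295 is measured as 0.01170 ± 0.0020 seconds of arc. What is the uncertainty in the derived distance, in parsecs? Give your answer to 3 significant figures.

14.6 pc

d = 1/p, so σ_d = σ_p / p².
σ_d = 0.00200 / (0.01170)² = 0.00200 / 0.00013689 = 14.61 pc.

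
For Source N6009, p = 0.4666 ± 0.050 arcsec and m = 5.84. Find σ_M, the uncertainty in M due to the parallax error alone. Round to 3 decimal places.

σ_M = 0.233 mag

M = m − 5 log₁₀ d + 5 = m + 5 log₁₀ p + 5, so ∂M/∂p = 5/(p ln 10).
σ_M = (5/ln 10) · (σ_p/p) = 2.1715 × 0.050/0.4666 = 2.1715 × 0.10716 = 0.2327.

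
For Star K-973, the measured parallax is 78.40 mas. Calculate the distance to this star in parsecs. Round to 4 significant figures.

p = 78.40 mas = 0.07840 arcsec.
d = 1/p = 1/0.07840 = 12.755 pc.

12.76 pc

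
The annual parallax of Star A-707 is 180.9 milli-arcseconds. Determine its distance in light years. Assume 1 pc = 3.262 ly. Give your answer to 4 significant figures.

p = 180.9 milli-arcseconds = 0.1809 arcsec.
d = 1/p = 1/0.1809 = 5.5279 pc.
In light-years: 5.5279 × 3.262 = 18.032 ly.

18.03 light years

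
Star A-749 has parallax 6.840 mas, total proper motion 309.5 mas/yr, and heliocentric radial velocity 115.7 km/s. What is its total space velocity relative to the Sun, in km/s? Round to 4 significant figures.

243.7 km/s

d = 1/p = 1/0.006840″ = 146.2 pc.
μ = 309.5 mas/yr = 0.3095 ″/yr.
v_t = 4.740 μ d = 4.740 × 0.3095 × 146.2 = 214.48 km/s.
v = √(v_r² + v_t²) = √(115.7² + 214.48²) = √59388.2 = 243.7 km/s.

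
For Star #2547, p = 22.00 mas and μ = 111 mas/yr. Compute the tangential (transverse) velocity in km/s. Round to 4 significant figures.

23.92 km/s

d = 1/p = 1/0.02200″ = 45.455 pc.
μ = 111 mas/yr = 0.111 ″/yr.
v_t = 4.74 × μ × d = 4.74 × 0.111 × 45.455 = 23.916 km/s.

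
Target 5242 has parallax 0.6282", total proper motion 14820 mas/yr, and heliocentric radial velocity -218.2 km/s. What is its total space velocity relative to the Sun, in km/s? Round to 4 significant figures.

d = 1/p = 1/0.6282″ = 1.5918 pc.
μ = 14820 mas/yr = 14.82 ″/yr.
v_t = 4.740 μ d = 4.740 × 14.82 × 1.5918 = 111.82 km/s.
v = √(v_r² + v_t²) = √((-218.2)² + 111.82²) = √60115 = 245.18 km/s.

245.2 km/s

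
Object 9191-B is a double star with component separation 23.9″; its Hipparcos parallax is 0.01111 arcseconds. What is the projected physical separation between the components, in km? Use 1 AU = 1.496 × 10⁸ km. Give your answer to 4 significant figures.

3.218 × 10^11 km

d = 1/p = 1/0.01111″ = 90.009 pc.
At distance d (pc), an angle of θ arcsec spans θ·d AU: s = 23.9 × 90.009 = 2151.2 AU.
= 2151.2 × 1.496 × 10⁸ km = 3.2182 × 10^11 km.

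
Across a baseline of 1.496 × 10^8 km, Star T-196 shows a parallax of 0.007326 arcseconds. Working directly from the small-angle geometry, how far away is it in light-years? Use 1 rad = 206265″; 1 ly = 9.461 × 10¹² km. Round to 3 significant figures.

θ = 0.007326″ = 0.007326/206265 = 3.5517 × 10^-8 rad.
d = B/θ = (1.496 × 10^8) / (3.5517 × 10^-8) = 4.2121 × 10^15 km = (4.2121 × 10^15) / (9.461 × 10^12) ly = 445.21 ly.

445 ly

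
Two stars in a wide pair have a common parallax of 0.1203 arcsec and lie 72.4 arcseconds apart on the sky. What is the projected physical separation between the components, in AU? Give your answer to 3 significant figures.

602 AU

d = 1/p = 1/0.1203″ = 8.3126 pc.
At distance d (pc), an angle of θ arcsec spans θ·d AU: s = 72.4 × 8.3126 = 601.83 AU.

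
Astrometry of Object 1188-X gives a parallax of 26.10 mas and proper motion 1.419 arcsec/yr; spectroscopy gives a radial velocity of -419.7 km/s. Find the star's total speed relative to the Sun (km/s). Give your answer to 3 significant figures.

493 km/s

d = 1/p = 1/0.02610″ = 38.314 pc.
v_t = 4.740 μ d = 4.740 × 1.419 × 38.314 = 257.7 km/s.
v = √(v_r² + v_t²) = √((-419.7)² + 257.7²) = √242557 = 492.5 km/s.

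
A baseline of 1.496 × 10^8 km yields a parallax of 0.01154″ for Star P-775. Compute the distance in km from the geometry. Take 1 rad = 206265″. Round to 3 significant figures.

θ = 0.01154″ = 0.01154/206265 = 5.5947 × 10^-8 rad.
d = B/θ = (1.496 × 10^8) / (5.5947 × 10^-8) = 2.6740 × 10^15 km.

2.67 × 10^15 km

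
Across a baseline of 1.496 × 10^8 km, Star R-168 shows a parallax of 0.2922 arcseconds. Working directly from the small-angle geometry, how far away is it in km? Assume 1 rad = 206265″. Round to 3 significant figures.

θ = 0.2922″ = 0.2922/206265 = 1.4166 × 10^-6 rad.
d = B/θ = (1.496 × 10^8) / (1.4166 × 10^-6) = 1.0560 × 10^14 km.

1.06 × 10^14 km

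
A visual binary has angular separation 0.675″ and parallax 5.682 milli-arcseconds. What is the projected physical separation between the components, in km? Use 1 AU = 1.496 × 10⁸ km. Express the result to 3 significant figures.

d = 1/p = 1/0.005682″ = 175.99 pc.
At distance d (pc), an angle of θ arcsec spans θ·d AU: s = 0.675 × 175.99 = 118.79 AU.
= 118.79 × 1.496 × 10⁸ km = 1.7771 × 10^10 km.

1.78 × 10^10 km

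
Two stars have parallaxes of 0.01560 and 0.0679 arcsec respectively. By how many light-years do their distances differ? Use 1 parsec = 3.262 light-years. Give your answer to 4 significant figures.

161.1 ly

d_A = 1/0.01560″ = 64.103 pc; d_B = 1/0.06790″ = 14.728 pc.
|d_B − d_A| = |14.728 − 64.103| = 49.375 pc = 49.375 × 3.262 ly = 161.06 ly.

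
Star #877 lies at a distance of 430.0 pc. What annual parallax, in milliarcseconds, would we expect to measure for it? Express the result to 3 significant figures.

2.33 mas

p = 1/d = 1/430 = 0.0023256 arcsec.
= 0.0023256 × 1000 = 2.3256 mas.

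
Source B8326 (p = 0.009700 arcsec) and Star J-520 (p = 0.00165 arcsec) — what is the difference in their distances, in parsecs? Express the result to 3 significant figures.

503 pc

d_A = 1/0.009700″ = 103.09 pc; d_B = 1/0.001650″ = 606.06 pc.
|d_B − d_A| = |606.06 − 103.09| = 502.97 pc.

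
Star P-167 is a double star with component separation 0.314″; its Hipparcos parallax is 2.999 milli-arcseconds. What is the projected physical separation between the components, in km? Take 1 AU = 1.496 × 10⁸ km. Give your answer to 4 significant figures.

1.566 × 10^10 km

d = 1/p = 1/0.002999″ = 333.44 pc.
At distance d (pc), an angle of θ arcsec spans θ·d AU: s = 0.314 × 333.44 = 104.7 AU.
= 104.7 × 1.496 × 10⁸ km = 1.5663 × 10^10 km.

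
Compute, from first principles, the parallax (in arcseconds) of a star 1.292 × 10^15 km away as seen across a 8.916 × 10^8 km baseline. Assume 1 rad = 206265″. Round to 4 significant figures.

0.1423 arcsec

θ ≈ B/d = (8.916 × 10^8) / (1.292 × 10^15) = 6.9009 × 10^-7 rad.
In arcseconds: 6.9009 × 10^-7 × 206265 = 0.14234″.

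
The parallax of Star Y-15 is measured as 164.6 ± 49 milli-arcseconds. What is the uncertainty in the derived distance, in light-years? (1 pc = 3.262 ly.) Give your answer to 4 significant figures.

5.900 ly

d = 1/p, so σ_d = σ_p / p².
σ_d = 0.0490 / (0.1646)² = 0.0490 / 0.027093 = 1.8086 pc = 1.8086 × 3.262 ly = 5.8997 ly.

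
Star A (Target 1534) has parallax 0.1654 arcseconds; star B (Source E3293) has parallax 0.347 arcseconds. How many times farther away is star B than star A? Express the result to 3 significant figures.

Since d = 1/p, d_B/d_A = p_A/p_B.
= 0.1654 / 0.347 = 0.47666.

0.477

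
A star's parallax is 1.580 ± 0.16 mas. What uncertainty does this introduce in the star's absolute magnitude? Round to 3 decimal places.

σ_M = 0.220 mag

M = m − 5 log₁₀ d + 5 = m + 5 log₁₀ p + 5, so ∂M/∂p = 5/(p ln 10).
σ_M = (5/ln 10) · (σ_p/p) = 2.1715 × 0.16/1.580 = 2.1715 × 0.10127 = 0.21991.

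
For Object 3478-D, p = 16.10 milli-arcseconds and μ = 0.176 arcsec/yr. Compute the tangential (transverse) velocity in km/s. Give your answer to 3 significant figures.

d = 1/p = 1/0.01610″ = 62.112 pc.
v_t = 4.74 × μ × d = 4.74 × 0.176 × 62.112 = 51.816 km/s.

51.8 km/s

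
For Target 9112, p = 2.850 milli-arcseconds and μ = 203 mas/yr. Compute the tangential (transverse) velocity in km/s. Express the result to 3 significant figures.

338 km/s

d = 1/p = 1/0.002850″ = 350.88 pc.
μ = 203 mas/yr = 0.203 ″/yr.
v_t = 4.74 × μ × d = 4.74 × 0.203 × 350.88 = 337.62 km/s.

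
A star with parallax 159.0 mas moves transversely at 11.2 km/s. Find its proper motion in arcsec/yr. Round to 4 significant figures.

d = 1/p = 1/0.1590″ = 6.2893 pc.
μ = v_t / (4.74 d) = 11.2 / (4.74 × 6.2893) = 11.2 / 29.811 = 0.3757 ″/yr.

0.3757 arcsec/yr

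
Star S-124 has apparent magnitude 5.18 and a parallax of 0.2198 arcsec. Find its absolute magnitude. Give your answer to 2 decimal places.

d = 1/p = 1/0.2198″ = 4.5496 pc.
m − M = 5 log₁₀(4.5496) − 5 = 3.2899 − 5 = -1.7101.
M = m − (m − M) = 5.18 − (-1.7101) = 6.89.

M = 6.89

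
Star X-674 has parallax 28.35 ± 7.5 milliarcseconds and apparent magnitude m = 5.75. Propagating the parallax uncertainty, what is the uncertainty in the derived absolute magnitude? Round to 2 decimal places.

σ_M = 0.57 mag

M = m − 5 log₁₀ d + 5 = m + 5 log₁₀ p + 5, so ∂M/∂p = 5/(p ln 10).
σ_M = (5/ln 10) · (σ_p/p) = 2.1715 × 7.5/28.35 = 2.1715 × 0.26455 = 0.57447.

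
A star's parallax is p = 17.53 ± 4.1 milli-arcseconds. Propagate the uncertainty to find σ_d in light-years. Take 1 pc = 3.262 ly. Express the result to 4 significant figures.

d = 1/p, so σ_d = σ_p / p².
σ_d = 0.00410 / (0.01753)² = 0.00410 / 0.0003073 = 13.342 pc = 13.342 × 3.262 ly = 43.522 ly.

43.52 ly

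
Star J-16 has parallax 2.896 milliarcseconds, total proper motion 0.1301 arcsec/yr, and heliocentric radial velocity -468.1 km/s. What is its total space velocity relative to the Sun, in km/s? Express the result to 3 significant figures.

d = 1/p = 1/0.002896″ = 345.3 pc.
v_t = 4.740 μ d = 4.740 × 0.1301 × 345.3 = 212.94 km/s.
v = √(v_r² + v_t²) = √((-468.1)² + 212.94²) = √264461 = 514.26 km/s.

514 km/s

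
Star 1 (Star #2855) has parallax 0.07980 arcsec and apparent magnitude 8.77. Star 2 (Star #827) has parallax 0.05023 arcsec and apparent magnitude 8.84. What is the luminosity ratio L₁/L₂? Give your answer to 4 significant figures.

L₁/L₂ = 0.4226

d₁ = 1/p₁ = 1/0.07980″ = 12.531 pc; d₂ = 1/p₂ = 1/0.05023″ = 19.908 pc.
M₁ = m₁ − 5 log₁₀ d₁ + 5 = 8.77 − 5.4899 + 5 = 8.2801.
M₂ = 8.84 − 6.4951 + 5 = 7.3449.
L₁/L₂ = 10^(0.4(M₂ − M₁)) = 10^(0.4 × (-0.9352)) = 10^(-0.37408) = 0.42259.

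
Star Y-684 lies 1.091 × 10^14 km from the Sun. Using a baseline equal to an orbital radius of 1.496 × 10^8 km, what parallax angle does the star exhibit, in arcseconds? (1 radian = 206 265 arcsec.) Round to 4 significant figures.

θ ≈ B/d = (1.496 × 10^8) / (1.091 × 10^14) = 1.3712 × 10^-6 rad.
In arcseconds: 1.3712 × 10^-6 × 206265 = 0.28283″.

0.2828 arcsec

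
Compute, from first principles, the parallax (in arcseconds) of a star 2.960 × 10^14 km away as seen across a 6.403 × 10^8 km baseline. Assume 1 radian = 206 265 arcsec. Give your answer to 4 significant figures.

θ ≈ B/d = (6.403 × 10^8) / (2.960 × 10^14) = 2.1632 × 10^-6 rad.
In arcseconds: 2.1632 × 10^-6 × 206265 = 0.44619″.

0.4462 arcsec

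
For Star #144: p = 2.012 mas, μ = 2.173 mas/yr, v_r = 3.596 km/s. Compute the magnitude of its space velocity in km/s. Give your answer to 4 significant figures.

d = 1/p = 1/0.002012″ = 497.02 pc.
μ = 2.173 mas/yr = 0.002173 ″/yr.
v_t = 4.740 μ d = 4.740 × 0.002173 × 497.02 = 5.1193 km/s.
v = √(v_r² + v_t²) = √(3.596² + 5.1193²) = √39.1384 = 6.2561 km/s.

6.256 km/s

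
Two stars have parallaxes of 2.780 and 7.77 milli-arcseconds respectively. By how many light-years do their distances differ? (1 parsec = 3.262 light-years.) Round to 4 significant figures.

d_A = 1/0.002780″ = 359.71 pc; d_B = 1/0.007770″ = 128.7 pc.
|d_B − d_A| = |128.7 − 359.71| = 231.01 pc = 231.01 × 3.262 ly = 753.55 ly.

753.6 ly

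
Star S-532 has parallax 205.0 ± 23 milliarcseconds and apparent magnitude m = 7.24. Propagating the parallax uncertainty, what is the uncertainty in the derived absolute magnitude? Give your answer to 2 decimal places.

M = m − 5 log₁₀ d + 5 = m + 5 log₁₀ p + 5, so ∂M/∂p = 5/(p ln 10).
σ_M = (5/ln 10) · (σ_p/p) = 2.1715 × 23/205.0 = 2.1715 × 0.1122 = 0.24364.

σ_M = 0.24 mag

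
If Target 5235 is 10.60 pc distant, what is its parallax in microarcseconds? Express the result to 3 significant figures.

p = 1/d = 1/10.6 = 0.09434 arcsec.
= 0.09434 × 10⁶ = 94340 μas.

94300 μas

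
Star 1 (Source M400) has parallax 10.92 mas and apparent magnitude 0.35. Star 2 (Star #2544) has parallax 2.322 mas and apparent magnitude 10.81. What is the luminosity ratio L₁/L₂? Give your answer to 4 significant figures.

L₁/L₂ = 690.7

d₁ = 1/p₁ = 1/0.01092″ = 91.575 pc; d₂ = 1/p₂ = 1/0.002322″ = 430.66 pc.
M₁ = m₁ − 5 log₁₀ d₁ + 5 = 0.35 − 9.8089 + 5 = -4.4589.
M₂ = 10.81 − 13.1707 + 5 = 2.6393.
L₁/L₂ = 10^(0.4(M₂ − M₁)) = 10^(0.4 × 7.0982) = 10^2.83928 = 690.68.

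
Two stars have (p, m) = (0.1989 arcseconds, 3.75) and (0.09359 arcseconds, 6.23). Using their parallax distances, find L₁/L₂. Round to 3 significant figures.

L₁/L₂ = 2.17

d₁ = 1/p₁ = 1/0.1989″ = 5.0277 pc; d₂ = 1/p₂ = 1/0.09359″ = 10.685 pc.
M₁ = m₁ − 5 log₁₀ d₁ + 5 = 3.75 − 3.5068 + 5 = 5.2432.
M₂ = 6.23 − 5.1439 + 5 = 6.0861.
L₁/L₂ = 10^(0.4(M₂ − M₁)) = 10^(0.4 × 0.8429) = 10^0.33716 = 2.1735.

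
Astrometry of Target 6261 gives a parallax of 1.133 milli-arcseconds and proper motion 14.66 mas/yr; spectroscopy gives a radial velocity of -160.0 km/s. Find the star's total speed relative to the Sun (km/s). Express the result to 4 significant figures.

d = 1/p = 1/0.001133″ = 882.61 pc.
μ = 14.66 mas/yr = 0.01466 ″/yr.
v_t = 4.740 μ d = 4.740 × 0.01466 × 882.61 = 61.331 km/s.
v = √(v_r² + v_t²) = √((-160.0)² + 61.331²) = √29361.5 = 171.35 km/s.

171.4 km/s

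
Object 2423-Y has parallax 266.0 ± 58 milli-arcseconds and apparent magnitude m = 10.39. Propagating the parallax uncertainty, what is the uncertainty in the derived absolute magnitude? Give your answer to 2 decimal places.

M = m − 5 log₁₀ d + 5 = m + 5 log₁₀ p + 5, so ∂M/∂p = 5/(p ln 10).
σ_M = (5/ln 10) · (σ_p/p) = 2.1715 × 58/266.0 = 2.1715 × 0.21805 = 0.4735.

σ_M = 0.47 mag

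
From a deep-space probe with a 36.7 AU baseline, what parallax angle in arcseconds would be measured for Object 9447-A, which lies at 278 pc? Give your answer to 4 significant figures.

p (arcsec) = B (AU) / d (pc).
p = 36.7 / 278 = 0.13201 arcsec.

0.1320 arcsec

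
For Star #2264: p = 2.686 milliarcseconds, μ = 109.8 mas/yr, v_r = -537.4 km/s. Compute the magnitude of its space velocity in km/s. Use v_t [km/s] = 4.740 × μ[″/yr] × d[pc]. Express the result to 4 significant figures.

d = 1/p = 1/0.002686″ = 372.3 pc.
μ = 109.8 mas/yr = 0.1098 ″/yr.
v_t = 4.740 μ d = 4.740 × 0.1098 × 372.3 = 193.76 km/s.
v = √(v_r² + v_t²) = √((-537.4)² + 193.76²) = √326342 = 571.26 km/s.

571.3 km/s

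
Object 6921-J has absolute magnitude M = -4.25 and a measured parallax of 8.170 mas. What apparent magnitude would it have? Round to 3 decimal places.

m = 1.189

d = 1/p = 1/0.008170″ = 122.4 pc.
m − M = 5 log₁₀ d − 5 = 5 log₁₀(122.4) − 5 = 10.4389 − 5 = 5.4389.
m = M + (m − M) = -4.25 + 5.4389 = 1.189.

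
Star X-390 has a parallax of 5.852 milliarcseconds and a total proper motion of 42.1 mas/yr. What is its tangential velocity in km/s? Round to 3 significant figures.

d = 1/p = 1/0.005852″ = 170.88 pc.
μ = 42.1 mas/yr = 0.0421 ″/yr.
v_t = 4.74 × μ × d = 4.74 × 0.0421 × 170.88 = 34.1 km/s.

34.1 km/s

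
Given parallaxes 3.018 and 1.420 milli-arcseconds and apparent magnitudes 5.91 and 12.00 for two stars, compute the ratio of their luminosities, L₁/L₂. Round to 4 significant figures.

L₁/L₂ = 60.41

d₁ = 1/p₁ = 1/0.003018″ = 331.35 pc; d₂ = 1/p₂ = 1/0.001420″ = 704.23 pc.
M₁ = m₁ − 5 log₁₀ d₁ + 5 = 5.91 − 12.6014 + 5 = -1.6914.
M₂ = 12.00 − 14.2386 + 5 = 2.7614.
L₁/L₂ = 10^(0.4(M₂ − M₁)) = 10^(0.4 × 4.4528) = 10^1.78112 = 60.412.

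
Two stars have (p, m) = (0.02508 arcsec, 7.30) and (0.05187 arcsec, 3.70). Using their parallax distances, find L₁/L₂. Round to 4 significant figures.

L₁/L₂ = 0.1553

d₁ = 1/p₁ = 1/0.02508″ = 39.872 pc; d₂ = 1/p₂ = 1/0.05187″ = 19.279 pc.
M₁ = m₁ − 5 log₁₀ d₁ + 5 = 7.30 − 8.0033 + 5 = 4.2967.
M₂ = 3.70 − 6.4254 + 5 = 2.2746.
L₁/L₂ = 10^(0.4(M₂ − M₁)) = 10^(0.4 × (-2.0221)) = 10^(-0.80884) = 0.1553.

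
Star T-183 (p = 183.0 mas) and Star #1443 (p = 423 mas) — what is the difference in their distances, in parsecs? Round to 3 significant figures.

d_A = 1/0.1830″ = 5.4645 pc; d_B = 1/0.4230″ = 2.3641 pc.
|d_B − d_A| = |2.3641 − 5.4645| = 3.1004 pc.

3.10 pc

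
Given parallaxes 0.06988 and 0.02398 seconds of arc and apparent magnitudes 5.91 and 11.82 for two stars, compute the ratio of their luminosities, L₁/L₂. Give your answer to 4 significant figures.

d₁ = 1/p₁ = 1/0.06988″ = 14.31 pc; d₂ = 1/p₂ = 1/0.02398″ = 41.701 pc.
M₁ = m₁ − 5 log₁₀ d₁ + 5 = 5.91 − 5.7782 + 5 = 5.1318.
M₂ = 11.82 − 8.1007 + 5 = 8.7193.
L₁/L₂ = 10^(0.4(M₂ − M₁)) = 10^(0.4 × 3.5875) = 10^1.43500 = 27.227.

L₁/L₂ = 27.23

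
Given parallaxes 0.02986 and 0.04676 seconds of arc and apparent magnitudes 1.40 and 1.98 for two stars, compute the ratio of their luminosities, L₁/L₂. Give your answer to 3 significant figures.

d₁ = 1/p₁ = 1/0.02986″ = 33.49 pc; d₂ = 1/p₂ = 1/0.04676″ = 21.386 pc.
M₁ = m₁ − 5 log₁₀ d₁ + 5 = 1.40 − 7.6246 + 5 = -1.2246.
M₂ = 1.98 − 6.6506 + 5 = 0.3294.
L₁/L₂ = 10^(0.4(M₂ − M₁)) = 10^(0.4 × 1.5540) = 10^0.62160 = 4.1841.

L₁/L₂ = 4.18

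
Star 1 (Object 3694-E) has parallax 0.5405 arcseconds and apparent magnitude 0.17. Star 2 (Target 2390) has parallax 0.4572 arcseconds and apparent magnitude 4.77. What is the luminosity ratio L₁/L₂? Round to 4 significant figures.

L₁/L₂ = 49.50

d₁ = 1/p₁ = 1/0.5405″ = 1.8501 pc; d₂ = 1/p₂ = 1/0.4572″ = 2.1872 pc.
M₁ = m₁ − 5 log₁₀ d₁ + 5 = 0.17 − 1.3360 + 5 = 3.8340.
M₂ = 4.77 − 1.6994 + 5 = 8.0706.
L₁/L₂ = 10^(0.4(M₂ − M₁)) = 10^(0.4 × 4.2366) = 10^1.69464 = 49.504.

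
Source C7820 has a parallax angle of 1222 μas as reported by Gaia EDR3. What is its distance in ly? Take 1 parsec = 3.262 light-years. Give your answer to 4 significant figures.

2669 ly

p = 1222 μas = 0.001222 arcsec.
d = 1/p = 1/0.001222 = 818.33 pc.
In light-years: 818.33 × 3.262 = 2669.4 ly.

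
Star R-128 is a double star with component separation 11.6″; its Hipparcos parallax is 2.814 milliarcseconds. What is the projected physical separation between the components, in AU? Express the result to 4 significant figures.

4122 AU

d = 1/p = 1/0.002814″ = 355.37 pc.
At distance d (pc), an angle of θ arcsec spans θ·d AU: s = 11.6 × 355.37 = 4122.3 AU.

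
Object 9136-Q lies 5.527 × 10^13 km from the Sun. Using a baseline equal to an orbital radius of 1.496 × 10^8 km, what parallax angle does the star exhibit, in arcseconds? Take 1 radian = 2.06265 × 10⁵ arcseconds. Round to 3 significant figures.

θ ≈ B/d = (1.496 × 10^8) / (5.527 × 10^13) = 2.7067 × 10^-6 rad.
In arcseconds: 2.7067 × 10^-6 × 206265 = 0.5583″.

0.558 arcsec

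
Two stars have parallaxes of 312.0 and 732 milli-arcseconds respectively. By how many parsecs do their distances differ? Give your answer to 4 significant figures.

1.839 pc

d_A = 1/0.3120″ = 3.2051 pc; d_B = 1/0.7320″ = 1.3661 pc.
|d_B − d_A| = |1.3661 − 3.2051| = 1.839 pc.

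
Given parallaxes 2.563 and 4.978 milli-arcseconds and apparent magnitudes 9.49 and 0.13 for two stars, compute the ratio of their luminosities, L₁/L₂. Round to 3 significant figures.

d₁ = 1/p₁ = 1/0.002563″ = 390.17 pc; d₂ = 1/p₂ = 1/0.004978″ = 200.88 pc.
M₁ = m₁ − 5 log₁₀ d₁ + 5 = 9.49 − 12.9563 + 5 = 1.5337.
M₂ = 0.13 − 11.5147 + 5 = -6.3847.
L₁/L₂ = 10^(0.4(M₂ − M₁)) = 10^(0.4 × (-7.9184)) = 10^(-3.16736) = 0.00068021.

L₁/L₂ = 0.000680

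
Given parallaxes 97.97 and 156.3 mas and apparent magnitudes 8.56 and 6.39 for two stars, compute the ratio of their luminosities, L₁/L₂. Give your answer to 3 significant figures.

L₁/L₂ = 0.345

d₁ = 1/p₁ = 1/0.09797″ = 10.207 pc; d₂ = 1/p₂ = 1/0.1563″ = 6.398 pc.
M₁ = m₁ − 5 log₁₀ d₁ + 5 = 8.56 − 5.0445 + 5 = 8.5155.
M₂ = 6.39 − 4.0302 + 5 = 7.3598.
L₁/L₂ = 10^(0.4(M₂ − M₁)) = 10^(0.4 × (-1.1557)) = 10^(-0.46228) = 0.34492.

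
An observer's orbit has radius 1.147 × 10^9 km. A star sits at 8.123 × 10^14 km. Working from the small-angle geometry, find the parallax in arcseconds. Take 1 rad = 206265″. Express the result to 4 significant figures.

0.2913 arcsec

θ ≈ B/d = (1.147 × 10^9) / (8.123 × 10^14) = 1.4120 × 10^-6 rad.
In arcseconds: 1.4120 × 10^-6 × 206265 = 0.29125″.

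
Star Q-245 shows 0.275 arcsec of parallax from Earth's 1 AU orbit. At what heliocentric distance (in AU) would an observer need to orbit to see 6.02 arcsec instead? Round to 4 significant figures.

21.89 AU

Parallax scales linearly with baseline: p ∝ B, so B = p_target / p_Earth × 1 AU.
B = 6.02 / 0.275 = 21.891 AU.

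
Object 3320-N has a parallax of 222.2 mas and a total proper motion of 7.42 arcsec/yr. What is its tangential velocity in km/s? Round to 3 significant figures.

158 km/s

d = 1/p = 1/0.2222″ = 4.5005 pc.
v_t = 4.74 × μ × d = 4.74 × 7.42 × 4.5005 = 158.29 km/s.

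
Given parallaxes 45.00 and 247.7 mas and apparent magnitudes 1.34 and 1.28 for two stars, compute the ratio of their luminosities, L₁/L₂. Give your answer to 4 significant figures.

L₁/L₂ = 28.67

d₁ = 1/p₁ = 1/0.04500″ = 22.222 pc; d₂ = 1/p₂ = 1/0.2477″ = 4.0371 pc.
M₁ = m₁ − 5 log₁₀ d₁ + 5 = 1.34 − 6.7339 + 5 = -0.3939.
M₂ = 1.28 − 3.0303 + 5 = 3.2497.
L₁/L₂ = 10^(0.4(M₂ − M₁)) = 10^(0.4 × 3.6436) = 10^1.45744 = 28.671.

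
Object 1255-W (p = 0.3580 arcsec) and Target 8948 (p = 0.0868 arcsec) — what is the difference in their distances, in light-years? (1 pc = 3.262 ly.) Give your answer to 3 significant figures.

28.5 ly

d_A = 1/0.3580″ = 2.7933 pc; d_B = 1/0.08680″ = 11.521 pc.
|d_B − d_A| = |11.521 − 2.7933| = 8.7277 pc = 8.7277 × 3.262 ly = 28.47 ly.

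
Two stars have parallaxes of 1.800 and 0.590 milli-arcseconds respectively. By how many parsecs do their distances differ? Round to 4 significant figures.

1139 pc

d_A = 1/0.001800″ = 555.56 pc; d_B = 1/0.0005900″ = 1694.9 pc.
|d_B − d_A| = |1694.9 − 555.56| = 1139.3 pc.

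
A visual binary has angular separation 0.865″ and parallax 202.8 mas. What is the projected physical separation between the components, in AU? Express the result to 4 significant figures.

4.265 AU

d = 1/p = 1/0.2028″ = 4.931 pc.
At distance d (pc), an angle of θ arcsec spans θ·d AU: s = 0.865 × 4.931 = 4.2653 AU.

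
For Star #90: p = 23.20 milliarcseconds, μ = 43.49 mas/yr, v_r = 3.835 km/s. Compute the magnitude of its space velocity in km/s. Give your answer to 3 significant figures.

9.68 km/s

d = 1/p = 1/0.02320″ = 43.103 pc.
μ = 43.49 mas/yr = 0.04349 ″/yr.
v_t = 4.740 μ d = 4.740 × 0.04349 × 43.103 = 8.8854 km/s.
v = √(v_r² + v_t²) = √(3.835² + 8.8854²) = √93.6576 = 9.6777 km/s.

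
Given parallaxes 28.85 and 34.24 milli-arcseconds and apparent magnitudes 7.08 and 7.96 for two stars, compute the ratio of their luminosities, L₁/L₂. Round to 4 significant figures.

L₁/L₂ = 3.168

d₁ = 1/p₁ = 1/0.02885″ = 34.662 pc; d₂ = 1/p₂ = 1/0.03424″ = 29.206 pc.
M₁ = m₁ − 5 log₁₀ d₁ + 5 = 7.08 − 7.6993 + 5 = 4.3807.
M₂ = 7.96 − 7.3274 + 5 = 5.6326.
L₁/L₂ = 10^(0.4(M₂ − M₁)) = 10^(0.4 × 1.2519) = 10^0.50076 = 3.1678.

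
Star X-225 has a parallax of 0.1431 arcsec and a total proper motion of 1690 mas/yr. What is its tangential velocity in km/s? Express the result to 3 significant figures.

d = 1/p = 1/0.1431″ = 6.9881 pc.
μ = 1690 mas/yr = 1.69 ″/yr.
v_t = 4.74 × μ × d = 4.74 × 1.69 × 6.9881 = 55.979 km/s.

56.0 km/s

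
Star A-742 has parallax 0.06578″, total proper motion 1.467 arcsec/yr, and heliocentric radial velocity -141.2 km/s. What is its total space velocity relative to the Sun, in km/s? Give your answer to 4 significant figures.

176.4 km/s

d = 1/p = 1/0.06578″ = 15.202 pc.
v_t = 4.740 μ d = 4.740 × 1.467 × 15.202 = 105.71 km/s.
v = √(v_r² + v_t²) = √((-141.2)² + 105.71²) = √31112 = 176.39 km/s.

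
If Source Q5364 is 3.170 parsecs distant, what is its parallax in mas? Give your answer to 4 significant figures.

p = 1/d = 1/3.17 = 0.31546 arcsec.
= 0.31546 × 1000 = 315.46 mas.

315.5 mas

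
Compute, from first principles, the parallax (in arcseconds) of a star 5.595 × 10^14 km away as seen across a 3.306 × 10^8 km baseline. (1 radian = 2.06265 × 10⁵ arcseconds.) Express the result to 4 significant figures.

0.1219 arcsec

θ ≈ B/d = (3.306 × 10^8) / (5.595 × 10^14) = 5.9088 × 10^-7 rad.
In arcseconds: 5.9088 × 10^-7 × 206265 = 0.12188″.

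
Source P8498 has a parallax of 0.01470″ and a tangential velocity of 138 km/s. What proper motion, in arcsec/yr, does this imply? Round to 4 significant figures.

0.4280 arcsec/yr

d = 1/p = 1/0.01470″ = 68.027 pc.
μ = v_t / (4.74 d) = 138 / (4.74 × 68.027) = 138 / 322.45 = 0.42797 ″/yr.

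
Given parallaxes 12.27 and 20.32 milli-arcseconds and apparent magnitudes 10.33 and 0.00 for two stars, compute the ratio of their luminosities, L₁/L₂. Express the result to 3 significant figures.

L₁/L₂ = 0.000202

d₁ = 1/p₁ = 1/0.01227″ = 81.5 pc; d₂ = 1/p₂ = 1/0.02032″ = 49.213 pc.
M₁ = m₁ − 5 log₁₀ d₁ + 5 = 10.33 − 9.5558 + 5 = 5.7742.
M₂ = 0.00 − 8.4604 + 5 = -3.4604.
L₁/L₂ = 10^(0.4(M₂ − M₁)) = 10^(0.4 × (-9.2346)) = 10^(-3.69384) = 0.00020238.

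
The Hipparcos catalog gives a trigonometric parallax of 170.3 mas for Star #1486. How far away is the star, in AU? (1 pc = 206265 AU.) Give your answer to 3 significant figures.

p = 170.3 mas = 0.1703 arcsec.
d = 1/p = 1/0.1703 = 5.872 pc.
In AU: 5.872 × 206265 = 1.2112 × 10^6 AU.

1.21 × 10^6 AU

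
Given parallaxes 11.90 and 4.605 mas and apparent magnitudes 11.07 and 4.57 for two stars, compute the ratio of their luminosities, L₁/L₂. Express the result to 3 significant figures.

L₁/L₂ = 0.000376

d₁ = 1/p₁ = 1/0.01190″ = 84.034 pc; d₂ = 1/p₂ = 1/0.004605″ = 217.16 pc.
M₁ = m₁ − 5 log₁₀ d₁ + 5 = 11.07 − 9.6223 + 5 = 6.4477.
M₂ = 4.57 − 11.6839 + 5 = -2.1139.
L₁/L₂ = 10^(0.4(M₂ − M₁)) = 10^(0.4 × (-8.5616)) = 10^(-3.42464) = 0.00037615.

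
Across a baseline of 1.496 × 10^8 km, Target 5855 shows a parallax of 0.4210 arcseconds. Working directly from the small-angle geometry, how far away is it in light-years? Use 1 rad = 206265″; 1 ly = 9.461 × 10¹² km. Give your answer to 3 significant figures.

7.75 ly

θ = 0.4210″ = 0.4210/206265 = 2.0411 × 10^-6 rad.
d = B/θ = (1.496 × 10^8) / (2.0411 × 10^-6) = 7.3294 × 10^13 km = (7.3294 × 10^13) / (9.461 × 10^12) ly = 7.747 ly.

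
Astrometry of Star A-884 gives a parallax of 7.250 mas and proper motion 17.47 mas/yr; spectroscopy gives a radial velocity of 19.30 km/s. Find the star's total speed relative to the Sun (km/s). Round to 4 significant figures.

22.43 km/s

d = 1/p = 1/0.007250″ = 137.93 pc.
μ = 17.47 mas/yr = 0.01747 ″/yr.
v_t = 4.740 μ d = 4.740 × 0.01747 × 137.93 = 11.422 km/s.
v = √(v_r² + v_t²) = √(19.30² + 11.422²) = √502.952 = 22.427 km/s.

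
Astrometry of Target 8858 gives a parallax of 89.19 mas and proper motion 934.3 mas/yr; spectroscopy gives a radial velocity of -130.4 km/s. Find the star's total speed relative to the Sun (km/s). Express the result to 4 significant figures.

139.5 km/s

d = 1/p = 1/0.08919″ = 11.212 pc.
μ = 934.3 mas/yr = 0.9343 ″/yr.
v_t = 4.740 μ d = 4.740 × 0.9343 × 11.212 = 49.653 km/s.
v = √(v_r² + v_t²) = √((-130.4)² + 49.653²) = √19469.6 = 139.53 km/s.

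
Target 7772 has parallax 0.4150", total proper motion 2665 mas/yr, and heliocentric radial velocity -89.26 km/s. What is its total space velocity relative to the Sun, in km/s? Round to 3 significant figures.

d = 1/p = 1/0.4150″ = 2.4096 pc.
μ = 2665 mas/yr = 2.665 ″/yr.
v_t = 4.740 μ d = 4.740 × 2.665 × 2.4096 = 30.438 km/s.
v = √(v_r² + v_t²) = √((-89.26)² + 30.438²) = √8893.82 = 94.307 km/s.

94.3 km/s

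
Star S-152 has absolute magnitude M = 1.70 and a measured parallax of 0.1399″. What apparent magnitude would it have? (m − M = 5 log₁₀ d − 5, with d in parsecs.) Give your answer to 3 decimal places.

d = 1/p = 1/0.1399″ = 7.148 pc.
m − M = 5 log₁₀ d − 5 = 5 log₁₀(7.148) − 5 = 4.2709 − 5 = -0.7291.
m = M + (m − M) = 1.70 + (-0.7291) = 0.971.

m = 0.971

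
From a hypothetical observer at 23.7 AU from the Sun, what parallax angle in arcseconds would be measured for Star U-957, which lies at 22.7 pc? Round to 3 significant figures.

p (arcsec) = B (AU) / d (pc).
p = 23.7 / 22.7 = 1.0441 arcsec.

1.04 arcsec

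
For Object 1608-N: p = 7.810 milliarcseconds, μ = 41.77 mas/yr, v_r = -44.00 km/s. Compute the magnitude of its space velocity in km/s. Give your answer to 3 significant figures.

50.8 km/s

d = 1/p = 1/0.007810″ = 128.04 pc.
μ = 41.77 mas/yr = 0.04177 ″/yr.
v_t = 4.740 μ d = 4.740 × 0.04177 × 128.04 = 25.351 km/s.
v = √(v_r² + v_t²) = √((-44.00)² + 25.351²) = √2578.67 = 50.781 km/s.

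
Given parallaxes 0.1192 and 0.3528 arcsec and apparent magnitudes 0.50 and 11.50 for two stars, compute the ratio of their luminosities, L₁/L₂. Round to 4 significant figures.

d₁ = 1/p₁ = 1/0.1192″ = 8.3893 pc; d₂ = 1/p₂ = 1/0.3528″ = 2.8345 pc.
M₁ = m₁ − 5 log₁₀ d₁ + 5 = 0.50 − 4.6186 + 5 = 0.8814.
M₂ = 11.50 − 2.2624 + 5 = 14.2376.
L₁/L₂ = 10^(0.4(M₂ − M₁)) = 10^(0.4 × 13.3562) = 10^5.34248 = 2.2003 × 10^5.

L₁/L₂ = 220000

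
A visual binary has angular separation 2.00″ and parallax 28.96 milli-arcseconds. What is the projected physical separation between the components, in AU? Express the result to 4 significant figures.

69.06 AU

d = 1/p = 1/0.02896″ = 34.53 pc.
At distance d (pc), an angle of θ arcsec spans θ·d AU: s = 2.00 × 34.53 = 69.06 AU.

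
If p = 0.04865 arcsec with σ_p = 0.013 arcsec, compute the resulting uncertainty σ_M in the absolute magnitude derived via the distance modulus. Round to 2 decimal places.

σ_M = 0.58 mag

M = m − 5 log₁₀ d + 5 = m + 5 log₁₀ p + 5, so ∂M/∂p = 5/(p ln 10).
σ_M = (5/ln 10) · (σ_p/p) = 2.1715 × 0.013/0.04865 = 2.1715 × 0.26721 = 0.58025.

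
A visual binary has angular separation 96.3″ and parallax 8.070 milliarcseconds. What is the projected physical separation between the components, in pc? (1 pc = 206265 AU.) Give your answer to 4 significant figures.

0.05785 pc

d = 1/p = 1/0.008070″ = 123.92 pc.
At distance d (pc), an angle of θ arcsec spans θ·d AU: s = 96.3 × 123.92 = 11933 AU.
= 11933 / 206265 = 0.057853 pc.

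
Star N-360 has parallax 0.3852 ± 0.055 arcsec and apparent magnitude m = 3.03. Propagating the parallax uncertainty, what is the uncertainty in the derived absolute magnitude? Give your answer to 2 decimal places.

σ_M = 0.31 mag

M = m − 5 log₁₀ d + 5 = m + 5 log₁₀ p + 5, so ∂M/∂p = 5/(p ln 10).
σ_M = (5/ln 10) · (σ_p/p) = 2.1715 × 0.055/0.3852 = 2.1715 × 0.14278 = 0.31005.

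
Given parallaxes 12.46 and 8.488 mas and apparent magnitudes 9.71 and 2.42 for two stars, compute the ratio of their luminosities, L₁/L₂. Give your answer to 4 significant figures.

L₁/L₂ = 0.0005631

d₁ = 1/p₁ = 1/0.01246″ = 80.257 pc; d₂ = 1/p₂ = 1/0.008488″ = 117.81 pc.
M₁ = m₁ − 5 log₁₀ d₁ + 5 = 9.71 − 9.5224 + 5 = 5.1876.
M₂ = 2.42 − 10.3559 + 5 = -2.9359.
L₁/L₂ = 10^(0.4(M₂ − M₁)) = 10^(0.4 × (-8.1235)) = 10^(-3.24940) = 0.00056312.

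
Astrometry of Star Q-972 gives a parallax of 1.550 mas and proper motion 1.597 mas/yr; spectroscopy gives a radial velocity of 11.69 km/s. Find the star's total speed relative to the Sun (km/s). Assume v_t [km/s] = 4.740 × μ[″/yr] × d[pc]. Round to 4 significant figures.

d = 1/p = 1/0.001550″ = 645.16 pc.
μ = 1.597 mas/yr = 0.001597 ″/yr.
v_t = 4.740 μ d = 4.740 × 0.001597 × 645.16 = 4.8837 km/s.
v = √(v_r² + v_t²) = √(11.69² + 4.8837²) = √160.507 = 12.669 km/s.

12.67 km/s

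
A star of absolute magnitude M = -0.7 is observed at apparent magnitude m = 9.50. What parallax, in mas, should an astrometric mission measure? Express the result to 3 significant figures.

m − M = 9.50 − (-0.7) = 10.20.
d = 10^((m−M)/5 + 1) = 10^3.040 = 1096.5 pc.
p = 1/d = 1/1096.5 = 0.00091199 arcsec = 0.91199 mas.

0.912 mas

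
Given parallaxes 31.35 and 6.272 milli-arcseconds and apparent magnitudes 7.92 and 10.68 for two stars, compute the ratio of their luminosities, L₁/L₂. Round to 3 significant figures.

d₁ = 1/p₁ = 1/0.03135″ = 31.898 pc; d₂ = 1/p₂ = 1/0.006272″ = 159.44 pc.
M₁ = m₁ − 5 log₁₀ d₁ + 5 = 7.92 − 7.5188 + 5 = 5.4012.
M₂ = 10.68 − 11.0130 + 5 = 4.6670.
L₁/L₂ = 10^(0.4(M₂ − M₁)) = 10^(0.4 × (-0.7342)) = 10^(-0.29368) = 0.50853.

L₁/L₂ = 0.509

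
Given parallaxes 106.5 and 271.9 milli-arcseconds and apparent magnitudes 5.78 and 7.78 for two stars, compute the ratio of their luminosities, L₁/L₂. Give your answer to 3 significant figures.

L₁/L₂ = 41.1

d₁ = 1/p₁ = 1/0.1065″ = 9.3897 pc; d₂ = 1/p₂ = 1/0.2719″ = 3.6778 pc.
M₁ = m₁ − 5 log₁₀ d₁ + 5 = 5.78 − 4.8633 + 5 = 5.9167.
M₂ = 7.78 − 2.8279 + 5 = 9.9521.
L₁/L₂ = 10^(0.4(M₂ − M₁)) = 10^(0.4 × 4.0354) = 10^1.61416 = 41.13.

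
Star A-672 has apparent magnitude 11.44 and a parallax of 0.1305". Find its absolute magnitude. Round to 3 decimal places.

M = 12.018

d = 1/p = 1/0.1305″ = 7.6628 pc.
m − M = 5 log₁₀(7.6628) − 5 = 4.4219 − 5 = -0.5781.
M = m − (m − M) = 11.44 − (-0.5781) = 12.018.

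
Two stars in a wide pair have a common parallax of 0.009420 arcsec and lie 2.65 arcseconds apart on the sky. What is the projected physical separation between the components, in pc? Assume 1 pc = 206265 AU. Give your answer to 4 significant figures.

d = 1/p = 1/0.009420″ = 106.16 pc.
At distance d (pc), an angle of θ arcsec spans θ·d AU: s = 2.65 × 106.16 = 281.32 AU.
= 281.32 / 206265 = 0.0013639 pc.

0.001364 pc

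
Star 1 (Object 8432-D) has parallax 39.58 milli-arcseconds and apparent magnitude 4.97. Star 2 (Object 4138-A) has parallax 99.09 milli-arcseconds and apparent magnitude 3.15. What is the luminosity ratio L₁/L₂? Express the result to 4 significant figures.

L₁/L₂ = 1.172

d₁ = 1/p₁ = 1/0.03958″ = 25.265 pc; d₂ = 1/p₂ = 1/0.09909″ = 10.092 pc.
M₁ = m₁ − 5 log₁₀ d₁ + 5 = 4.97 − 7.0126 + 5 = 2.9574.
M₂ = 3.15 − 5.0199 + 5 = 3.1301.
L₁/L₂ = 10^(0.4(M₂ − M₁)) = 10^(0.4 × 0.1727) = 10^0.06908 = 1.1724.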